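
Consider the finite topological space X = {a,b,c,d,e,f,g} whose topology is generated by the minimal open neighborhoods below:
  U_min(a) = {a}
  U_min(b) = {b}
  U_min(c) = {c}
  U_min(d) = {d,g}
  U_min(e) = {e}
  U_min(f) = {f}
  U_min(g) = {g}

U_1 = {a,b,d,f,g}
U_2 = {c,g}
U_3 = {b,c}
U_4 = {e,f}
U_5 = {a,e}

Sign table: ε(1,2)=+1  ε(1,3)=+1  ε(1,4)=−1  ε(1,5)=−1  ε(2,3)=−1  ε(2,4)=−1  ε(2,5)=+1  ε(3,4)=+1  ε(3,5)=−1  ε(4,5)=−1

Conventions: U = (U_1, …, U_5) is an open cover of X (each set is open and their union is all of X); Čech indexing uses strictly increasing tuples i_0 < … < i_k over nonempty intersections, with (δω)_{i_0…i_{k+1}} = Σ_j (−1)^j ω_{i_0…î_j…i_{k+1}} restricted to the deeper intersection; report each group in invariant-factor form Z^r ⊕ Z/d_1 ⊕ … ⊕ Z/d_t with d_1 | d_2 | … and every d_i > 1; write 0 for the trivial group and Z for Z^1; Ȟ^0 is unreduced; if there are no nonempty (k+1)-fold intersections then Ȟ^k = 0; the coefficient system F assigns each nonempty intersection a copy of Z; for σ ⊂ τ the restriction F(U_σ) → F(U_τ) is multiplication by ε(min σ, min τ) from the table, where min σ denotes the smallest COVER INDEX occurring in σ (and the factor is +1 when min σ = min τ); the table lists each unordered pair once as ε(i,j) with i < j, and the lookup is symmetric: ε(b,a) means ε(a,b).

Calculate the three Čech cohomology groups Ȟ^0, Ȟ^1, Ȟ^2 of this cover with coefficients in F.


Ȟ^0(U;F) ≅ 0,  Ȟ^1(U;F) ≅ Z ⊕ Z/2,  Ȟ^2(U;F) ≅ 0

nonempty intersections:
  U12={g} U13={b} U14={f} U15={a} U23={c} U45={e}
C dims 5,6; δ0: rk 5, SNF 1^4·2
Ȟ^0: (5−5)−0=0 ⇒ 0
Ȟ^1: (6−0)−5=1 plus torsion [2] ⇒ Z ⊕ Z/2
Ȟ^2: (0−0)−0=0 ⇒ 0


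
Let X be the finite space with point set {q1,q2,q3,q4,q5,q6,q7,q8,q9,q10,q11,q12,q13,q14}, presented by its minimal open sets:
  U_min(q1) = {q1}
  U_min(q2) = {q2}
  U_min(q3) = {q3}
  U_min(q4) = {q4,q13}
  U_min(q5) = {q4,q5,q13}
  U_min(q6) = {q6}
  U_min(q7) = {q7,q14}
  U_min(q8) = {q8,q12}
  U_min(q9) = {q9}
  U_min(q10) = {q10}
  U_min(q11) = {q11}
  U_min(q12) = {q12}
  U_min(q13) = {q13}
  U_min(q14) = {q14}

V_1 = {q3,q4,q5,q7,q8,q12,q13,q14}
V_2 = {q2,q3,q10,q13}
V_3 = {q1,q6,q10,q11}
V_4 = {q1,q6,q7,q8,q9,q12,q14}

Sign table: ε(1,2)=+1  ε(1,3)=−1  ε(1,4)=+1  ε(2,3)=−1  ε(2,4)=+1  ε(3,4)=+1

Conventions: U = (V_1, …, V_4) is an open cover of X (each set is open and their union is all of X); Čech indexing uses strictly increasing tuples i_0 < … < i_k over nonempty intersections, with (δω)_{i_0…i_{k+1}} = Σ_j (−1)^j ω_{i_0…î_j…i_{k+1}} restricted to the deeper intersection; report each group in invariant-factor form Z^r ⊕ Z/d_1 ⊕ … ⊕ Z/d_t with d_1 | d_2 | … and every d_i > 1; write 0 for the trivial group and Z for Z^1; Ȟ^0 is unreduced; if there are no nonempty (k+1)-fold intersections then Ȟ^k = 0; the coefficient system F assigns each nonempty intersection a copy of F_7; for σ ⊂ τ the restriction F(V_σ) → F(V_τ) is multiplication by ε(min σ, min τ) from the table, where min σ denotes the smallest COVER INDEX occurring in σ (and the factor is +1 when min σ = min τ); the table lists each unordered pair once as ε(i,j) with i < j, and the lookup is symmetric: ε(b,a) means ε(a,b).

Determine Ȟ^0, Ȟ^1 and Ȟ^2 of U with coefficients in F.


Ȟ^0 = 0, Ȟ^1 = 0 and Ȟ^2 = 0

nonempty overlaps:
  V12={q3,q13} V14={q7,q8,q12,q14} V23={q10} V34={q1,q6}
C dims 4,4; δ0: rk_F7 4
degree 0: 4−4−0 = 0 → Ȟ^0 ≅ 0
degree 1: 4−0−4 = 0 → Ȟ^1 ≅ 0
degree 2: 0−0−0 = 0 → Ȟ^2 ≅ 0


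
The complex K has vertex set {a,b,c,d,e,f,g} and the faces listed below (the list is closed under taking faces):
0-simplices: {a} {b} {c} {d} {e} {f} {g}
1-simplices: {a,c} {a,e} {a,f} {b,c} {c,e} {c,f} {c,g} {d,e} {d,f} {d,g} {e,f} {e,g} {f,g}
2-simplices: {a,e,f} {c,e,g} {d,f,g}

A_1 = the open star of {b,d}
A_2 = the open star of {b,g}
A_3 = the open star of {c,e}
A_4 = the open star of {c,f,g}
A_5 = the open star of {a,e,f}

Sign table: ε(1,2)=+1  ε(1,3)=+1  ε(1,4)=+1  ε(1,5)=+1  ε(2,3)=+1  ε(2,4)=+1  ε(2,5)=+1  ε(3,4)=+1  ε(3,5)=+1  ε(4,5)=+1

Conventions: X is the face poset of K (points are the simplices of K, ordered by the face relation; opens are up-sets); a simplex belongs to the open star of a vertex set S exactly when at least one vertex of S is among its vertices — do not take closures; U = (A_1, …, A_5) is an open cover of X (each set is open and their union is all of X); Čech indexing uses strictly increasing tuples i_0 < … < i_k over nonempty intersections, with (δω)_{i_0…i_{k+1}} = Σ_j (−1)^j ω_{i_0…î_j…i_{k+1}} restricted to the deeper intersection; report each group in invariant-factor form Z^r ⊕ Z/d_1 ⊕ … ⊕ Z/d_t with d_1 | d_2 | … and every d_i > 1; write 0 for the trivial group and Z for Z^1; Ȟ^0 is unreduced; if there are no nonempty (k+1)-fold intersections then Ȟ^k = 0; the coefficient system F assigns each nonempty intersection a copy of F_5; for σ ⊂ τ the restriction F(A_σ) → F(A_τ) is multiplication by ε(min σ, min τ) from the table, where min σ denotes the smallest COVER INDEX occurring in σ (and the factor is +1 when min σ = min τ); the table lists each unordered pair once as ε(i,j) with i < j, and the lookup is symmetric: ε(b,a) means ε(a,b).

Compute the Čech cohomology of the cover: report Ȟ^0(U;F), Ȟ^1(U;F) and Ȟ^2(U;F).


Ȟ^0(U;F) ≅ Z/5, Ȟ^1(U;F) ≅ 0 and Ȟ^2(U;F) ≅ Z/5

nonempty intersections:
  A1={{b},{d},{b,c},{d,e},{d,f},{d,g},{d,f,g}} A2={{b},{g},{b,c},{c,g},{d,g},{e,g},{f,g},{c,e,g},{d,f,g}} A3={{c},{e},{a,c},{a,e},{b,c},{c,e},{c,f},{c,g},{d,e},{e,f},{e,g},{a,e,f},{c,e,g}} A4={{c},{f},{g},{a,c},{a,f},{b,c},{c,e},{c,f},{c,g},{d,f},{d,g},{e,f},{e,g},{f,g},{a,e,f},{c,e,g},{d,f,g}} A5={{a},{e},{f},{a,c},{a,e},{a,f},{c,e},{c,f},{d,e},{d,f},{e,f},{e,g},{f,g},{a,e,f},{c,e,g},{d,f,g}}
  A12={{b},{b,c},{d,g},{d,f,g}} A13={{b,c},{d,e}} A14={{b,c},{d,f},{d,g},{d,f,g}} A15={{d,e},{d,f},{d,f,g}} A23={{b,c},{c,g},{e,g},{c,e,g}} A24={{g},{b,c},{c,g},{d,g},{e,g},{f,g},{c,e,g},{d,f,g}} A25={{e,g},{f,g},{c,e,g},{d,f,g}} A34={{c},{a,c},{b,c},{c,e},{c,f},{c,g},{e,f},{e,g},{a,e,f},{c,e,g}} A35={{e},{a,c},{a,e},{c,e},{c,f},{d,e},{e,f},{e,g},{a,e,f},{c,e,g}} A45={{f},{a,c},{a,f},{c,e},{c,f},{d,f},{e,f},{e,g},{f,g},{a,e,f},{c,e,g},{d,f,g}}
  A123={{b,c}} A124={{b,c},{d,g},{d,f,g}} A125={{d,f,g}} A134={{b,c}} A135={{d,e}} A145={{d,f},{d,f,g}} A234={{b,c},{c,g},{e,g},{c,e,g}} A235={{e,g},{c,e,g}} A245={{e,g},{f,g},{c,e,g},{d,f,g}} A345={{a,c},{c,e},{c,f},{e,f},{e,g},{a,e,f},{c,e,g}}
  A1234={{b,c}} A1245={{d,f,g}} A2345={{e,g},{c,e,g}}
C dims 5,10,10,3; δ0: rk_F5 4; δ1: rk_F5 6; δ2: rk_F5 3
Ȟ^0: (5−4)−0=1 ⇒ Z/5
Ȟ^1: (10−6)−4=0 ⇒ 0
Ȟ^2: (10−3)−6=1 ⇒ Z/5


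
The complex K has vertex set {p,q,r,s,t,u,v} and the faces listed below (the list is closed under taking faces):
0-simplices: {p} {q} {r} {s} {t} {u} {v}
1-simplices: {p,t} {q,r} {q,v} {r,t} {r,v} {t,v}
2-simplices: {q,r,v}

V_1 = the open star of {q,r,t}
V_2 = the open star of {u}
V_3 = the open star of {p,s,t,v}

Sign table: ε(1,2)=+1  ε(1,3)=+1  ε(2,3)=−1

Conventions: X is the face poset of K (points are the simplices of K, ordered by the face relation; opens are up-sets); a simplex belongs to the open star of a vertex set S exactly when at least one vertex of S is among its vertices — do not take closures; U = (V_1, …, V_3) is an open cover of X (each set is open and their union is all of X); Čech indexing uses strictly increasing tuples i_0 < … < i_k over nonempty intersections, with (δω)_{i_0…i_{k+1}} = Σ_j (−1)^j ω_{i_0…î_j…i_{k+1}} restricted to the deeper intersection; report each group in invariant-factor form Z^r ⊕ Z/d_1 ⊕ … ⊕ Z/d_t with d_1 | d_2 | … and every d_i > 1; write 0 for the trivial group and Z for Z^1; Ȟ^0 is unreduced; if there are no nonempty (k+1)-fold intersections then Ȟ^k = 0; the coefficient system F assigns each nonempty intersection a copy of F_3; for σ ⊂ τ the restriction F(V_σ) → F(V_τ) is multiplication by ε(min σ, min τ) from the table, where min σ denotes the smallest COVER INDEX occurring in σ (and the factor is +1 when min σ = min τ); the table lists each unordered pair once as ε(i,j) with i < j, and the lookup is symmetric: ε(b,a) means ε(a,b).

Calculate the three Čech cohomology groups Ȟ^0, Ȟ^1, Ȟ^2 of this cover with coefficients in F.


Ȟ^0 = Z/3 ⊕ Z/3,  Ȟ^1 = 0,  Ȟ^2 = 0

cover nerve:
  V1={{q},{r},{t},{p,t},{q,r},{q,v},{r,t},{r,v},{t,v},{q,r,v}} V2={{u}} V3={{p},{s},{t},{v},{p,t},{q,v},{r,t},{r,v},{t,v},{q,r,v}}
  V13={{t},{p,t},{q,v},{r,t},{r,v},{t,v},{q,r,v}}
C dims 3,1; δ0: rk_F3 1
Ȟ^0: (3−1)−0=2 ⇒ Z/3 ⊕ Z/3
Ȟ^1: (1−0)−1=0 ⇒ 0
Ȟ^2: (0−0)−0=0 ⇒ 0


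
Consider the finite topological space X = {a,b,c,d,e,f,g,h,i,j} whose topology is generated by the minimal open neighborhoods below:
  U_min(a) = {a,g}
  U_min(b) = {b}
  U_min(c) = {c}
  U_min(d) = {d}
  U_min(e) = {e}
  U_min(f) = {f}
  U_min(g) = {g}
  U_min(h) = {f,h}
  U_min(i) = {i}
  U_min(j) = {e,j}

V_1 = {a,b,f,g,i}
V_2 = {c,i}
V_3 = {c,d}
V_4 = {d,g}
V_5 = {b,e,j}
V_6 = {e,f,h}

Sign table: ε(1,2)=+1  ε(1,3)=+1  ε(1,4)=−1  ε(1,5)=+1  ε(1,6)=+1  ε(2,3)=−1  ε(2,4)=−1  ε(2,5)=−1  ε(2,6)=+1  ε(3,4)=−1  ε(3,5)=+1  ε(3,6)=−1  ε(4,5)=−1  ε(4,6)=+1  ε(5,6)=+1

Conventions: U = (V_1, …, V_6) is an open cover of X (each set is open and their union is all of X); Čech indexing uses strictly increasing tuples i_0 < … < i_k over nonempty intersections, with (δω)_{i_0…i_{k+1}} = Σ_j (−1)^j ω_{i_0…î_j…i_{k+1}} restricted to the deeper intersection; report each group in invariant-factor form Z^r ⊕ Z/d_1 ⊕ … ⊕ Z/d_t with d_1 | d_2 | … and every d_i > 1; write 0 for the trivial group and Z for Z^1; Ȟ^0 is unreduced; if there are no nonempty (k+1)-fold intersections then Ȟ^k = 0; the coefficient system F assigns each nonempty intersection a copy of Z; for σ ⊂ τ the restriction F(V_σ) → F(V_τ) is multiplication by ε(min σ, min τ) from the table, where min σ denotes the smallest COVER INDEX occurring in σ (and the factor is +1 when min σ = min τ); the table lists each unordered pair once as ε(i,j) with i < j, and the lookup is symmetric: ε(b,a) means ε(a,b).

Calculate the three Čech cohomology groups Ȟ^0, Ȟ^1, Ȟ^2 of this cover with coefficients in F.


nonempty intersections:
  V12={i} V14={g} V15={b} V16={f} V23={c} V34={d} V56={e}
C dims 6,7; δ0: rk 6, SNF 1^5·2
Ȟ^0: (6−6)−0=0 ⇒ 0
Ȟ^1: (7−0)−6=1 plus torsion [2] ⇒ Z ⊕ Z/2
Ȟ^2: (0−0)−0=0 ⇒ 0

Ȟ^0 ≅ 0,  Ȟ^1 ≅ Z ⊕ Z/2,  Ȟ^2 ≅ 0


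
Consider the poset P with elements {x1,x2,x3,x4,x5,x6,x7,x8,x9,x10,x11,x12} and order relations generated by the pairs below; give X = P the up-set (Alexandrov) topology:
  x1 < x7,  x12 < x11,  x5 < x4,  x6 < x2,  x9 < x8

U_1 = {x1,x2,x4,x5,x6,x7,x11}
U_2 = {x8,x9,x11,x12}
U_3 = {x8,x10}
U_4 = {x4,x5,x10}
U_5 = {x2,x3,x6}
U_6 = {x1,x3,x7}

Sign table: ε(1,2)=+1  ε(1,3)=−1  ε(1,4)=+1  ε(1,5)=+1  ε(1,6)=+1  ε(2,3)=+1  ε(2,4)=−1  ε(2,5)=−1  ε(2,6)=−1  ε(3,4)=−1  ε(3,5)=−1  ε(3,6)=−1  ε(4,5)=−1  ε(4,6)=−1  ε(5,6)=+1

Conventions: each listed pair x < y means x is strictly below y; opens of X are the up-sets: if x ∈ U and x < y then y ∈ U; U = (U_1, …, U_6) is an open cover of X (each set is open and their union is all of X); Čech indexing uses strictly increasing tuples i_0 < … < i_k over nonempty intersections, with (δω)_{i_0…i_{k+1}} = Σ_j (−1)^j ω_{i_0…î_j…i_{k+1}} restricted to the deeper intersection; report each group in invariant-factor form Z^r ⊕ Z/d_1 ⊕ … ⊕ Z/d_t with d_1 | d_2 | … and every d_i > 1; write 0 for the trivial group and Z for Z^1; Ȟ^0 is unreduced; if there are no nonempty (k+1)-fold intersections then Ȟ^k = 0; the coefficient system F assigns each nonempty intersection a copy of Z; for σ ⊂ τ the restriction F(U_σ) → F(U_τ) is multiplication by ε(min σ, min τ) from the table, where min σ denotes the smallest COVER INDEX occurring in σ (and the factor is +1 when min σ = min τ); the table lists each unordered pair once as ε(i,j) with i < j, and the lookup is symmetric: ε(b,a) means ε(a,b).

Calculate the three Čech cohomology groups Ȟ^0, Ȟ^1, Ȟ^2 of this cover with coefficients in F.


Ȟ^0(U;F) ≅ 0; Ȟ^1(U;F) ≅ Z ⊕ Z/2; Ȟ^2(U;F) ≅ 0

cover nerve:
  U12={x11} U14={x4,x5} U15={x2,x6} U16={x1,x7} U23={x8} U34={x10} U56={x3}
C dims 6,7; δ0: rk 6, SNF 1^5·2
Ȟ^0: (6−6)−0=0 ⇒ 0
Ȟ^1: (7−0)−6=1 plus torsion [2] ⇒ Z ⊕ Z/2
Ȟ^2: (0−0)−0=0 ⇒ 0


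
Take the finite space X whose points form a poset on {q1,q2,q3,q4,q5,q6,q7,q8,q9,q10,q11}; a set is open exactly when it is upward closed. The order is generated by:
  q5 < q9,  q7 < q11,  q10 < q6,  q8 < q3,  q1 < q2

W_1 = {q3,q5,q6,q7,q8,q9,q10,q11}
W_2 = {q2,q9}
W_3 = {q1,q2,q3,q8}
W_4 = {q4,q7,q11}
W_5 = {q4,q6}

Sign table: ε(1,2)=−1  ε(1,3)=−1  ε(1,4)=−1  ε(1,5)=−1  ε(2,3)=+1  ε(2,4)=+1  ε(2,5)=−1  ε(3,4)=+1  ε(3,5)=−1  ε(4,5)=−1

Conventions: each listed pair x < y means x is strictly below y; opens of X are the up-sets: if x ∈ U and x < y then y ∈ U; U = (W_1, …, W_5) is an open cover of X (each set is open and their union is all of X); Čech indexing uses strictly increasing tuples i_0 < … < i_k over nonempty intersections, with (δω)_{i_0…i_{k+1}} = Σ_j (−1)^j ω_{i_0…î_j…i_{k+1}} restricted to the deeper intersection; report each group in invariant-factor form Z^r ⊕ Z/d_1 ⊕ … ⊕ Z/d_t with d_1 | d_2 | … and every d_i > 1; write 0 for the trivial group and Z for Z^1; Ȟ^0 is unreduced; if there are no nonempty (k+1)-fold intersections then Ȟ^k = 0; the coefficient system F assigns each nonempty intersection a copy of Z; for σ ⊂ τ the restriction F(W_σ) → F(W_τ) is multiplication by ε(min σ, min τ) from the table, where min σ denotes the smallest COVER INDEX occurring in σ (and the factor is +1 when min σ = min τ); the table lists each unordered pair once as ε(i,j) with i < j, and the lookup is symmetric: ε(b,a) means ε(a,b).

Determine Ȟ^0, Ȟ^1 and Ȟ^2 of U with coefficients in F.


nonempty intersections:
  W12={q9} W13={q3,q8} W14={q7,q11} W15={q6} W23={q2} W45={q4}
C dims 5,6; δ0: rk 5, SNF 1^4·2
Ȟ^0: (5−5)−0=0 ⇒ 0
Ȟ^1: (6−0)−5=1 plus torsion [2] ⇒ Z ⊕ Z/2
Ȟ^2: (0−0)−0=0 ⇒ 0

Ȟ^0 = 0,  Ȟ^1 = Z ⊕ Z/2,  Ȟ^2 = 0


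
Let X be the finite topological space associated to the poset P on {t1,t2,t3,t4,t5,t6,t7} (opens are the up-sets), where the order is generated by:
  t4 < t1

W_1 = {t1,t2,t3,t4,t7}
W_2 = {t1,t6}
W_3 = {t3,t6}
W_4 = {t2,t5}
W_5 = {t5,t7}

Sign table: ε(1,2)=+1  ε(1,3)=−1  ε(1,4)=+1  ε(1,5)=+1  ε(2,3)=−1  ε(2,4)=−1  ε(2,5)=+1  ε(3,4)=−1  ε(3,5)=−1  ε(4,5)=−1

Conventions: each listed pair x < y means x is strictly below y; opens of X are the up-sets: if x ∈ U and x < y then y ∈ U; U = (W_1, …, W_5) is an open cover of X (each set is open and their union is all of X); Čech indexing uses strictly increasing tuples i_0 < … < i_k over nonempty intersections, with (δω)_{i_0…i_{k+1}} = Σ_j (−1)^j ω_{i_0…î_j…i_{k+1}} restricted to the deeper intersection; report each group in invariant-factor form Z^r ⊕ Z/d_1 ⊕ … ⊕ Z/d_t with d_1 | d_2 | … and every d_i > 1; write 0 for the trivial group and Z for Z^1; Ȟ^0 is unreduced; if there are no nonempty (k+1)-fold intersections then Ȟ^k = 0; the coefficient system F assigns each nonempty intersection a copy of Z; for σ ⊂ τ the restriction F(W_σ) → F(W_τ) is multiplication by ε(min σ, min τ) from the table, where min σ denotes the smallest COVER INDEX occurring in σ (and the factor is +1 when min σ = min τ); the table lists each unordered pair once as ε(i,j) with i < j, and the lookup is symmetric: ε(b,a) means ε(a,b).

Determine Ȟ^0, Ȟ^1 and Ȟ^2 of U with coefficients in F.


Ȟ^0(U;F) ≅ 0,  Ȟ^1(U;F) ≅ Z ⊕ Z/2,  Ȟ^2(U;F) ≅ 0

nonempty intersections:
  W12={t1} W13={t3} W14={t2} W15={t7} W23={t6} W45={t5}
C dims 5,6; δ0: rk 5, SNF 1^4·2
Ȟ^0: (5−5)−0=0 ⇒ 0
Ȟ^1: (6−0)−5=1 plus torsion [2] ⇒ Z ⊕ Z/2
Ȟ^2: (0−0)−0=0 ⇒ 0


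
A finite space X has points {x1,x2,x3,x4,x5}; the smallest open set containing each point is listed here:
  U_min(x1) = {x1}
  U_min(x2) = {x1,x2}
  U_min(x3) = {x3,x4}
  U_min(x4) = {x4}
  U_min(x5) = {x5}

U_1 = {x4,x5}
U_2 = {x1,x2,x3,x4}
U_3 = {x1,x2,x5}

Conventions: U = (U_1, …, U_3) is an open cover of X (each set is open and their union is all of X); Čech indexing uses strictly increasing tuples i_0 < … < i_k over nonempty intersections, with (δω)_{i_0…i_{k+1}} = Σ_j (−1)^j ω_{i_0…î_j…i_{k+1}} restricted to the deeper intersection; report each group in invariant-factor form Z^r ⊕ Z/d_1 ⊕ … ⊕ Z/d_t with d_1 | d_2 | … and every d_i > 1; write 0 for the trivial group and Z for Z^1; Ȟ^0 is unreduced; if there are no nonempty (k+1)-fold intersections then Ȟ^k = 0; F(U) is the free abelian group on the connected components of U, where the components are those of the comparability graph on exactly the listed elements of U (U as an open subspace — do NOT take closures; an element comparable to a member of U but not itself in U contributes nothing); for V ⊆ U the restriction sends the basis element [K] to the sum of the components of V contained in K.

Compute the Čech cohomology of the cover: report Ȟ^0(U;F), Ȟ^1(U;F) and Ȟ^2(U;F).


Ȟ^0 = Z^3,  Ȟ^1 = 0,  Ȟ^2 = 0

cover nerve:
  U12={x4} U13={x5} U23={x1,x2}
components per intersection:
  U1: {x4} {x5}
  U2: {x1,x2} {x3,x4}
  U3: {x1,x2} {x5}
  U12: {x4}
  U13: {x5}
  U23: {x1,x2}
C dims 6,3; δ0: rk 3, SNF 1^3
Ȟ^0: (6−3)−0=3 ⇒ Z^3
Ȟ^1: (3−0)−3=0 ⇒ 0
Ȟ^2: (0−0)−0=0 ⇒ 0


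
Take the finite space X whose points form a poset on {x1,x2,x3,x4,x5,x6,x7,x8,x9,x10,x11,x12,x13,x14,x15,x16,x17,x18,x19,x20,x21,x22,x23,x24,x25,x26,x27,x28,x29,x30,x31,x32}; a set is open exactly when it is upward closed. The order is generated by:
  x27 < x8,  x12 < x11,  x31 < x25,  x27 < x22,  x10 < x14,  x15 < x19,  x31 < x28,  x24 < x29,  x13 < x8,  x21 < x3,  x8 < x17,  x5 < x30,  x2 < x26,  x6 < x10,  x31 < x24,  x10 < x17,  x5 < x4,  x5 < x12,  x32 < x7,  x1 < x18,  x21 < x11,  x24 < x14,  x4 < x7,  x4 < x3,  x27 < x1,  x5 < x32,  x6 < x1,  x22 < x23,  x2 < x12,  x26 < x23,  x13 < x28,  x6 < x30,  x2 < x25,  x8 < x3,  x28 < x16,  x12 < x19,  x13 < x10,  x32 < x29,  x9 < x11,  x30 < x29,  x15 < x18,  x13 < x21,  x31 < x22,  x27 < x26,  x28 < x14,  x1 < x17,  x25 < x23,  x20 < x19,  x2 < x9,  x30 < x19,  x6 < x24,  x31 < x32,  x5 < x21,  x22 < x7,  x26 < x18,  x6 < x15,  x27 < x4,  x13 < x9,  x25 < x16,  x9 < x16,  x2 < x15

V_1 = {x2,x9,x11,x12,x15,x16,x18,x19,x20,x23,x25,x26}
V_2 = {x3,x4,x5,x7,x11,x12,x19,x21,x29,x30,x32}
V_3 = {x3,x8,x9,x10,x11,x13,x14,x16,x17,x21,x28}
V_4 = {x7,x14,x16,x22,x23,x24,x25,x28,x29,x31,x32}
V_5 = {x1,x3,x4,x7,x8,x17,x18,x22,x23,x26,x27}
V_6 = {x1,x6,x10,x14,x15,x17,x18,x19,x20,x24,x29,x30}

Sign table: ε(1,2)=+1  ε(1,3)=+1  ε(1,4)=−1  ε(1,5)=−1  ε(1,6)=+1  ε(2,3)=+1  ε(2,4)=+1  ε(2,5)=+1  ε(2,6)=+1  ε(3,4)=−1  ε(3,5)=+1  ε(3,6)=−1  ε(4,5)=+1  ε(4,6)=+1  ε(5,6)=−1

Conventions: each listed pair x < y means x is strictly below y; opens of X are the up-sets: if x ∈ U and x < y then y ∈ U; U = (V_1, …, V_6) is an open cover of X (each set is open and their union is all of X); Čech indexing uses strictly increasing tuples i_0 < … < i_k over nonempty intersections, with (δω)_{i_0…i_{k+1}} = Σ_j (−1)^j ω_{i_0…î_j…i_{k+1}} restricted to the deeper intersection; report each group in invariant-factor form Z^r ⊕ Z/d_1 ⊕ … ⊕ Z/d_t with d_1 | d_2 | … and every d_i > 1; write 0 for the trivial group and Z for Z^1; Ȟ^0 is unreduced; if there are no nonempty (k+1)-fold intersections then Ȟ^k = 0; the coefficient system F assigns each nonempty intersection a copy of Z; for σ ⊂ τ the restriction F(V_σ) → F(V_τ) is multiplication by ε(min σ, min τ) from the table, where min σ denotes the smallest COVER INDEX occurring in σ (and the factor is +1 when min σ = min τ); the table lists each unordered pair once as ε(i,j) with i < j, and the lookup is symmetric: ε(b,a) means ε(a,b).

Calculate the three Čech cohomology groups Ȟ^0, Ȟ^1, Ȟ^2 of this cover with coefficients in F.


cover nerve:
  V12={x11,x12,x19} V13={x9,x11,x16} V14={x16,x23,x25} V15={x18,x23,x26} V16={x15,x18,x19,x20} V23={x3,x11,x21} V24={x7,x29,x32} V25={x3,x4,x7} V26={x19,x29,x30} V34={x14,x16,x28} V35={x3,x8,x17} V36={x10,x14,x17} V45={x7,x22,x23} V46={x14,x24,x29} V56={x1,x17,x18}
  V123={x11} V126={x19} V134={x16} V145={x23} V156={x18} V235={x3} V245={x7} V246={x29} V346={x14} V356={x17}
C dims 6,15,10; δ0: rk 6, SNF 1^5·2; δ1: rk 9, SNF 1^9
Ȟ^0: (6−6)−0=0 ⇒ 0
Ȟ^1: (15−9)−6=0 plus torsion [2] ⇒ Z/2
Ȟ^2: (10−0)−9=1 ⇒ Z

Ȟ^0 ≅ 0, Ȟ^1 ≅ Z/2, Ȟ^2 ≅ Z


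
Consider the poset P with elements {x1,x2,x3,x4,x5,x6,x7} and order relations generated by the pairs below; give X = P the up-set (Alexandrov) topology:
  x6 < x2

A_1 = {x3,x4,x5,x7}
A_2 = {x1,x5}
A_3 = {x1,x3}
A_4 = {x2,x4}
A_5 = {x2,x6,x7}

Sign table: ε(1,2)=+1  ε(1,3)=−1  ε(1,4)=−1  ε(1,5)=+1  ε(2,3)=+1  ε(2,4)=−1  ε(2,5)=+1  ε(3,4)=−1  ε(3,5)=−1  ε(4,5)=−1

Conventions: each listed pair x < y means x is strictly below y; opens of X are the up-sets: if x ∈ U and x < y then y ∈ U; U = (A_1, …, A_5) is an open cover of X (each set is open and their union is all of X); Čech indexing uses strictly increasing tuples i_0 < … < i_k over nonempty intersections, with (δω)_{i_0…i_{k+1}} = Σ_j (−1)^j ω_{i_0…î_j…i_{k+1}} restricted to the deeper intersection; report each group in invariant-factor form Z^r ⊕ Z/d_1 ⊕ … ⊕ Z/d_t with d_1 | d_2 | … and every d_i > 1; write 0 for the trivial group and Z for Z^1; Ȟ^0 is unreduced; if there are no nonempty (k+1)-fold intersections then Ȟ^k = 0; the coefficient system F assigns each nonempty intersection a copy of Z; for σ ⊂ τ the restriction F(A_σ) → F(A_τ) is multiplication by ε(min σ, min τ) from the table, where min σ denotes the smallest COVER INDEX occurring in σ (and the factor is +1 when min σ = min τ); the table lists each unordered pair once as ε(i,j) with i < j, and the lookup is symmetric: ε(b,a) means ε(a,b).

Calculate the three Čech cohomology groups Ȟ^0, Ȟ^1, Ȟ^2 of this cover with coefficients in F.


Ȟ^0 = 0,  Ȟ^1 = Z ⊕ Z/2,  Ȟ^2 = 0

intersection data:
  A12={x5} A13={x3} A14={x4} A15={x7} A23={x1} A45={x2}
C dims 5,6; δ0: rk 5, SNF 1^4·2
Ȟ^0 = (5 − 5) − 0 = 0, so Ȟ^0 ≅ 0
Ȟ^1 = (6 − 0) − 5 = 1 plus torsion [2], so Ȟ^1 ≅ Z ⊕ Z/2
Ȟ^2 = (0 − 0) − 0 = 0, so Ȟ^2 ≅ 0


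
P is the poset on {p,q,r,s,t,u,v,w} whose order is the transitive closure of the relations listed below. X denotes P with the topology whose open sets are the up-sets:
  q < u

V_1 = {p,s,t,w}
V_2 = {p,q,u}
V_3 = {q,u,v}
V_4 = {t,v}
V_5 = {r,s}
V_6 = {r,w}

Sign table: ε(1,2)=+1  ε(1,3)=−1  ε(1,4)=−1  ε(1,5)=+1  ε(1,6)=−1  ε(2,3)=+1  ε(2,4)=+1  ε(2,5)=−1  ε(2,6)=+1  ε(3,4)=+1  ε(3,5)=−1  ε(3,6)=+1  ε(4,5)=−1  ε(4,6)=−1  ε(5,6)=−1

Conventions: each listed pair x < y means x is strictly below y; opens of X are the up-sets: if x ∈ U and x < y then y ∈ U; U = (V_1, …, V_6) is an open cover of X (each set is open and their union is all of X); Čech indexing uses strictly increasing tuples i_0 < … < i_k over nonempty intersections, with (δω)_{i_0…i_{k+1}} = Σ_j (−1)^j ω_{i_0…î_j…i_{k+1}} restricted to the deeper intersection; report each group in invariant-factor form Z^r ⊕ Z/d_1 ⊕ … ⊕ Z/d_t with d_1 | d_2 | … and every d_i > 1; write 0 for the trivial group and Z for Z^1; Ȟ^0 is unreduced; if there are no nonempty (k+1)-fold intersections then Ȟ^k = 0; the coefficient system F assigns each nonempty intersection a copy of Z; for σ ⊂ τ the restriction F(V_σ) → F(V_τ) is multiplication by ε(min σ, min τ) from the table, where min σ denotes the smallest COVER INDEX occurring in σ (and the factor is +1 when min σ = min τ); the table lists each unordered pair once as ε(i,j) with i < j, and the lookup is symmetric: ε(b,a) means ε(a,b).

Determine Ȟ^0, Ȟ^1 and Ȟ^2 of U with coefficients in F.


nerve of the cover:
  V12={p} V14={t} V15={s} V16={w} V23={q,u} V34={v} V56={r}
C dims 6,7; δ0: rk 6, SNF 1^5·2
Ȟ^0 = (6 − 6) − 0 = 0, so Ȟ^0 ≅ 0
Ȟ^1 = (7 − 0) − 6 = 1 plus torsion [2], so Ȟ^1 ≅ Z ⊕ Z/2
Ȟ^2 = (0 − 0) − 0 = 0, so Ȟ^2 ≅ 0

Ȟ^0(U;F) ≅ 0; Ȟ^1(U;F) ≅ Z ⊕ Z/2; Ȟ^2(U;F) ≅ 0


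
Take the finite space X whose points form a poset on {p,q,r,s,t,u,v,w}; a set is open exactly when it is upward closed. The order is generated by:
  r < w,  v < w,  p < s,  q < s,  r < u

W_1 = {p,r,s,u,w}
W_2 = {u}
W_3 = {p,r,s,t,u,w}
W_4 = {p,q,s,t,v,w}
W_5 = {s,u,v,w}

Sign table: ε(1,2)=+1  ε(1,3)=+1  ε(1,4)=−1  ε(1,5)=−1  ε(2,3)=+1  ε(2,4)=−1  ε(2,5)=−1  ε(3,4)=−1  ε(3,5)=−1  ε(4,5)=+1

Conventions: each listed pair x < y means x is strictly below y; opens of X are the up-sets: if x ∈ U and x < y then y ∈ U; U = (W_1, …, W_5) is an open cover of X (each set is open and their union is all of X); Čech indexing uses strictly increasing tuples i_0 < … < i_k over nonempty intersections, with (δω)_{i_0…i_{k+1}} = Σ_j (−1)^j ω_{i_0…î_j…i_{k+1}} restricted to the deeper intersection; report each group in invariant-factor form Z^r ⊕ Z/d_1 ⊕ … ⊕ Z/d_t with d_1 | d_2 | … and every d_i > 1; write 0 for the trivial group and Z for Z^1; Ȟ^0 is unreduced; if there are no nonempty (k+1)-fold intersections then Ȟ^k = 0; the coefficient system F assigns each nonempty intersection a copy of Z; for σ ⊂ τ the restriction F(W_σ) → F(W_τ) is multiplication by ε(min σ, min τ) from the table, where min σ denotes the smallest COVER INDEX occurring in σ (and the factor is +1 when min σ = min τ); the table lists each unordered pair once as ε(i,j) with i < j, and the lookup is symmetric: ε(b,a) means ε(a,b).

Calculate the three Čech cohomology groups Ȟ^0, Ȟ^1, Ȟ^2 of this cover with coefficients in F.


Ȟ^0(U;F) ≅ Z, Ȟ^1(U;F) ≅ 0, Ȟ^2(U;F) ≅ 0

cover nerve:
  W12={u} W13={p,r,s,u,w} W14={p,s,w} W15={s,u,w} W23={u} W25={u} W34={p,s,t,w} W35={s,u,w} W45={s,v,w}
  W123={u} W125={u} W134={p,s,w} W135={s,u,w} W145={s,w} W235={u} W345={s,w}
  W1235={u} W1345={s,w}
C dims 5,9,7,2; δ0: rk 4, SNF 1^4; δ1: rk 5, SNF 1^5; δ2: rk 2, SNF 1^2
Ȟ^0: (5−4)−0=1 ⇒ Z
Ȟ^1: (9−5)−4=0 ⇒ 0
Ȟ^2: (7−2)−5=0 ⇒ 0


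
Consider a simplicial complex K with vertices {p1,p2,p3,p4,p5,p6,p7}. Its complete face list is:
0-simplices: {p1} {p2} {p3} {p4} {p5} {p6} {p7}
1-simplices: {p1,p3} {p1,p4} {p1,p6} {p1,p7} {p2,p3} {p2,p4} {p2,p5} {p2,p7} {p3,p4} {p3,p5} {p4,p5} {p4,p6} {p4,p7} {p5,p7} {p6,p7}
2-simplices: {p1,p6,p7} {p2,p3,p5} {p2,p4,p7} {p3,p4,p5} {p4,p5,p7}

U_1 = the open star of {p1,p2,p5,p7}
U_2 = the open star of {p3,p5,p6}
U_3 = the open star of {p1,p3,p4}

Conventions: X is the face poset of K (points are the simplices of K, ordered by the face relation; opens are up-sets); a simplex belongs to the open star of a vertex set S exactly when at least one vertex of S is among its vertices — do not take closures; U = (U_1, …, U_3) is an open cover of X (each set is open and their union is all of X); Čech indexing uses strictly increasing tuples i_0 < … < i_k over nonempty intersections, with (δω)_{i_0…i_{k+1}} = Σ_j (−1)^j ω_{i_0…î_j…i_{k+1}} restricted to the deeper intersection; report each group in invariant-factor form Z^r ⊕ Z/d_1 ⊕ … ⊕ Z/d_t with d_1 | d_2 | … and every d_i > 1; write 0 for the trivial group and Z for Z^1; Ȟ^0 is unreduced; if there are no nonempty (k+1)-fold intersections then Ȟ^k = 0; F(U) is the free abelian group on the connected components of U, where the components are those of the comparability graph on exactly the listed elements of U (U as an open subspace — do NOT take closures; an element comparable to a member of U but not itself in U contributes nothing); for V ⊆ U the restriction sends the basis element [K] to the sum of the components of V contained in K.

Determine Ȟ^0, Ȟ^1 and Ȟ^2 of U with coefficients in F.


nonempty overlaps:
  U1={{p1},{p2},{p5},{p7},{p1,p3},{p1,p4},{p1,p6},{p1,p7},{p2,p3},{p2,p4},{p2,p5},{p2,p7},{p3,p5},{p4,p5},{p4,p7},{p5,p7},{p6,p7},{p1,p6,p7},{p2,p3,p5},{p2,p4,p7},{p3,p4,p5},{p4,p5,p7}} U2={{p3},{p5},{p6},{p1,p3},{p1,p6},{p2,p3},{p2,p5},{p3,p4},{p3,p5},{p4,p5},{p4,p6},{p5,p7},{p6,p7},{p1,p6,p7},{p2,p3,p5},{p3,p4,p5},{p4,p5,p7}} U3={{p1},{p3},{p4},{p1,p3},{p1,p4},{p1,p6},{p1,p7},{p2,p3},{p2,p4},{p3,p4},{p3,p5},{p4,p5},{p4,p6},{p4,p7},{p1,p6,p7},{p2,p3,p5},{p2,p4,p7},{p3,p4,p5},{p4,p5,p7}}
  U12={{p5},{p1,p3},{p1,p6},{p2,p3},{p2,p5},{p3,p5},{p4,p5},{p5,p7},{p6,p7},{p1,p6,p7},{p2,p3,p5},{p3,p4,p5},{p4,p5,p7}} U13={{p1},{p1,p3},{p1,p4},{p1,p6},{p1,p7},{p2,p3},{p2,p4},{p3,p5},{p4,p5},{p4,p7},{p1,p6,p7},{p2,p3,p5},{p2,p4,p7},{p3,p4,p5},{p4,p5,p7}} U23={{p3},{p1,p3},{p1,p6},{p2,p3},{p3,p4},{p3,p5},{p4,p5},{p4,p6},{p1,p6,p7},{p2,p3,p5},{p3,p4,p5},{p4,p5,p7}}
  U123={{p1,p3},{p1,p6},{p2,p3},{p3,p5},{p4,p5},{p1,p6,p7},{p2,p3,p5},{p3,p4,p5},{p4,p5,p7}}
components per intersection:
  U1: {{p1},{p2},{p5},{p7},{p1,p3},{p1,p4},{p1,p6},{p1,p7},{p2,p3},{p2,p4},{p2,p5},{p2,p7},{p3,p5},{p4,p5},{p4,p7},{p5,p7},{p6,p7},{p1,p6,p7},{p2,p3,p5},{p2,p4,p7},{p3,p4,p5},{p4,p5,p7}}
  U2: {{p3},{p5},{p1,p3},{p2,p3},{p2,p5},{p3,p4},{p3,p5},{p4,p5},{p5,p7},{p2,p3,p5},{p3,p4,p5},{p4,p5,p7}} {{p6},{p1,p6},{p4,p6},{p6,p7},{p1,p6,p7}}
  U3: {{p1},{p3},{p4},{p1,p3},{p1,p4},{p1,p6},{p1,p7},{p2,p3},{p2,p4},{p3,p4},{p3,p5},{p4,p5},{p4,p6},{p4,p7},{p1,p6,p7},{p2,p3,p5},{p2,p4,p7},{p3,p4,p5},{p4,p5,p7}}
  U12: {{p5},{p2,p3},{p2,p5},{p3,p5},{p4,p5},{p5,p7},{p2,p3,p5},{p3,p4,p5},{p4,p5,p7}} {{p1,p3}} {{p1,p6},{p6,p7},{p1,p6,p7}}
  U13: {{p1},{p1,p3},{p1,p4},{p1,p6},{p1,p7},{p1,p6,p7}} {{p2,p3},{p2,p4},{p3,p5},{p4,p5},{p4,p7},{p2,p3,p5},{p2,p4,p7},{p3,p4,p5},{p4,p5,p7}}
  U23: {{p3},{p1,p3},{p2,p3},{p3,p4},{p3,p5},{p4,p5},{p2,p3,p5},{p3,p4,p5},{p4,p5,p7}} {{p1,p6},{p1,p6,p7}} {{p4,p6}}
  U123: {{p1,p3}} {{p1,p6},{p1,p6,p7}} {{p2,p3},{p3,p5},{p4,p5},{p2,p3,p5},{p3,p4,p5},{p4,p5,p7}}
C dims 4,8,3; δ0: rk 3, SNF 1^3; δ1: rk 3, SNF 1^3
degree 0: 4−3−0 = 1 → Ȟ^0 ≅ Z
degree 1: 8−3−3 = 2 → Ȟ^1 ≅ Z^2
degree 2: 3−0−3 = 0 → Ȟ^2 ≅ 0

Ȟ^0(U;F) ≅ Z,  Ȟ^1(U;F) ≅ Z^2,  Ȟ^2(U;F) ≅ 0


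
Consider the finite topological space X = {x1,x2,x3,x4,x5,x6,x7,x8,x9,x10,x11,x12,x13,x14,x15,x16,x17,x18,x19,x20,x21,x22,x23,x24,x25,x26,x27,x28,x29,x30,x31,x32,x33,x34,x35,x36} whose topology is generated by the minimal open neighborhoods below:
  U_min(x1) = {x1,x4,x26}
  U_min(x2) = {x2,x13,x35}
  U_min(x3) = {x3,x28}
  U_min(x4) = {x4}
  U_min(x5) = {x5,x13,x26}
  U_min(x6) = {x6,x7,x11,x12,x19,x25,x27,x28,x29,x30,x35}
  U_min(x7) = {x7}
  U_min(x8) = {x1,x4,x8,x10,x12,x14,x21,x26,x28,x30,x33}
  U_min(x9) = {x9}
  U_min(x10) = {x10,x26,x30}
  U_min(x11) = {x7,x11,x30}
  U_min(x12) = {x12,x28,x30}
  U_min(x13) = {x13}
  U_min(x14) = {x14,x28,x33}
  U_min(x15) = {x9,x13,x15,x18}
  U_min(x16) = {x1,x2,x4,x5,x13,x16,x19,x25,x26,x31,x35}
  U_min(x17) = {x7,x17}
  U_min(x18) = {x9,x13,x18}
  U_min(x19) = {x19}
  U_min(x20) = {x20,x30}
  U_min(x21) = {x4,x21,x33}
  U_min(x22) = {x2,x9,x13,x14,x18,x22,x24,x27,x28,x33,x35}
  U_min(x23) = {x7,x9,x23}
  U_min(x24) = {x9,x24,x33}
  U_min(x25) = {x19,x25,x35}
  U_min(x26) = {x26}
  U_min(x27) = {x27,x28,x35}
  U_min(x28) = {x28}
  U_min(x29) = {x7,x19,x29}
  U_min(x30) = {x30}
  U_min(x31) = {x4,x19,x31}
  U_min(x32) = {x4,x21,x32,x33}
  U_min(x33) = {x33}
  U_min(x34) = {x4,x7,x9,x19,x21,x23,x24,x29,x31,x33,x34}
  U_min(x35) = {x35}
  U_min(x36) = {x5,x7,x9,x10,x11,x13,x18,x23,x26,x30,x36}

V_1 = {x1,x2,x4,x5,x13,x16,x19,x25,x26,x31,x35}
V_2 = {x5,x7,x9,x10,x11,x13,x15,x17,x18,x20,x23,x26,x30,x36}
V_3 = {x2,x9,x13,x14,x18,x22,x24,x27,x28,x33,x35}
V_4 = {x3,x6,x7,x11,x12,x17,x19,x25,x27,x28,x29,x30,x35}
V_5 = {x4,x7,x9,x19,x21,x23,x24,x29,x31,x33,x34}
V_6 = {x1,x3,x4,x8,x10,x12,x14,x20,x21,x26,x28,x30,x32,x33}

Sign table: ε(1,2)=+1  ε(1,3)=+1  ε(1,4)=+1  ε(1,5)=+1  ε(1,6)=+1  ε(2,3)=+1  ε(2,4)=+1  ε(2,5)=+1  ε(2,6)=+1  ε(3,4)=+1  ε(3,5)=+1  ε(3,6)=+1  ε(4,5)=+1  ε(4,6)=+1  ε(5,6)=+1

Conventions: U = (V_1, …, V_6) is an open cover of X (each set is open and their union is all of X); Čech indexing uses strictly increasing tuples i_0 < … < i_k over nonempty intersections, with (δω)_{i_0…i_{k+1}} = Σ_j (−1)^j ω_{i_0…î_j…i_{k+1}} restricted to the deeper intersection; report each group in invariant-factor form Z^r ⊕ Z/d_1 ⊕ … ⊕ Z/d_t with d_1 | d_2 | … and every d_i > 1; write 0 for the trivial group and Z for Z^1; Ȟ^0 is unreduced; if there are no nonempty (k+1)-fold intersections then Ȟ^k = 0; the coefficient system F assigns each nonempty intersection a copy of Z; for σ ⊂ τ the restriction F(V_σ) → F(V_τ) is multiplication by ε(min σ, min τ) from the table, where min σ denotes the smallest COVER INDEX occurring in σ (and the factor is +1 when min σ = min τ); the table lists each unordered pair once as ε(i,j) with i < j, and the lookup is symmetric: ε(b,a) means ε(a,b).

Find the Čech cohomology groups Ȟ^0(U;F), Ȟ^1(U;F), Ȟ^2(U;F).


nonempty intersections:
  V12={x5,x13,x26} V13={x2,x13,x35} V14={x19,x25,x35} V15={x4,x19,x31} V16={x1,x4,x26} V23={x9,x13,x18} V24={x7,x11,x17,x30} V25={x7,x9,x23} V26={x10,x20,x26,x30} V34={x27,x28,x35} V35={x9,x24,x33} V36={x14,x28,x33} V45={x7,x19,x29} V46={x3,x12,x28,x30} V56={x4,x21,x33}
  V123={x13} V126={x26} V134={x35} V145={x19} V156={x4} V235={x9} V245={x7} V246={x30} V346={x28} V356={x33}
C dims 6,15,10; δ0: rk 5, SNF 1^5; δ1: rk 10, SNF 1^9·2
Ȟ^0: (6−5)−0=1 ⇒ Z
Ȟ^1: (15−10)−5=0 ⇒ 0
Ȟ^2: (10−0)−10=0 plus torsion [2] ⇒ Z/2

Ȟ^0(U;F) ≅ Z, Ȟ^1(U;F) ≅ 0 and Ȟ^2(U;F) ≅ Z/2


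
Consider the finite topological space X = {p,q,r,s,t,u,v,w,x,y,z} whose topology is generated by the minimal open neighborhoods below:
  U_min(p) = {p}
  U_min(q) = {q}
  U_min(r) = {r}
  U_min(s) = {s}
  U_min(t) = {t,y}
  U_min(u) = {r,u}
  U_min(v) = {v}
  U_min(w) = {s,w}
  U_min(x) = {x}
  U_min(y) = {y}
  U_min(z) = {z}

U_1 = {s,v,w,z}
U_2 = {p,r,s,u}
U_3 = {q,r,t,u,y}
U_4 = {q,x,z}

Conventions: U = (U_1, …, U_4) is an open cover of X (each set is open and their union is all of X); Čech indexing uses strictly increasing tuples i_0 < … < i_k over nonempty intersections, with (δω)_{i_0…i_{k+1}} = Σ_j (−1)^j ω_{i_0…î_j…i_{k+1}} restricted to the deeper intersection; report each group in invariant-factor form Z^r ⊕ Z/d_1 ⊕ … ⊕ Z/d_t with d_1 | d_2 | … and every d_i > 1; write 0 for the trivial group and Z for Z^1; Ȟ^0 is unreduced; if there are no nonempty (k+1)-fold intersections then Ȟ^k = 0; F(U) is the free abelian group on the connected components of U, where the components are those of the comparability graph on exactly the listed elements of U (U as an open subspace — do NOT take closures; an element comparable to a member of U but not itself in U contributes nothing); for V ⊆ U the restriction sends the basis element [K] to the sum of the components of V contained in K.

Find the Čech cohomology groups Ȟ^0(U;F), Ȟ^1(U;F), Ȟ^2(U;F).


Ȟ^0(U;F) ≅ Z^8, Ȟ^1(U;F) ≅ 0, Ȟ^2(U;F) ≅ 0

nonempty intersections:
  U12={s} U14={z} U23={r,u} U34={q}
components per intersection:
  U1: {s,w} {v} {z}
  U2: {p} {r,u} {s}
  U3: {q} {r,u} {t,y}
  U4: {q} {x} {z}
  U12: {s}
  U14: {z}
  U23: {r,u}
  U34: {q}
C dims 12,4; δ0: rk 4, SNF 1^4
Ȟ^0: (12−4)−0=8 ⇒ Z^8
Ȟ^1: (4−0)−4=0 ⇒ 0
Ȟ^2: (0−0)−0=0 ⇒ 0


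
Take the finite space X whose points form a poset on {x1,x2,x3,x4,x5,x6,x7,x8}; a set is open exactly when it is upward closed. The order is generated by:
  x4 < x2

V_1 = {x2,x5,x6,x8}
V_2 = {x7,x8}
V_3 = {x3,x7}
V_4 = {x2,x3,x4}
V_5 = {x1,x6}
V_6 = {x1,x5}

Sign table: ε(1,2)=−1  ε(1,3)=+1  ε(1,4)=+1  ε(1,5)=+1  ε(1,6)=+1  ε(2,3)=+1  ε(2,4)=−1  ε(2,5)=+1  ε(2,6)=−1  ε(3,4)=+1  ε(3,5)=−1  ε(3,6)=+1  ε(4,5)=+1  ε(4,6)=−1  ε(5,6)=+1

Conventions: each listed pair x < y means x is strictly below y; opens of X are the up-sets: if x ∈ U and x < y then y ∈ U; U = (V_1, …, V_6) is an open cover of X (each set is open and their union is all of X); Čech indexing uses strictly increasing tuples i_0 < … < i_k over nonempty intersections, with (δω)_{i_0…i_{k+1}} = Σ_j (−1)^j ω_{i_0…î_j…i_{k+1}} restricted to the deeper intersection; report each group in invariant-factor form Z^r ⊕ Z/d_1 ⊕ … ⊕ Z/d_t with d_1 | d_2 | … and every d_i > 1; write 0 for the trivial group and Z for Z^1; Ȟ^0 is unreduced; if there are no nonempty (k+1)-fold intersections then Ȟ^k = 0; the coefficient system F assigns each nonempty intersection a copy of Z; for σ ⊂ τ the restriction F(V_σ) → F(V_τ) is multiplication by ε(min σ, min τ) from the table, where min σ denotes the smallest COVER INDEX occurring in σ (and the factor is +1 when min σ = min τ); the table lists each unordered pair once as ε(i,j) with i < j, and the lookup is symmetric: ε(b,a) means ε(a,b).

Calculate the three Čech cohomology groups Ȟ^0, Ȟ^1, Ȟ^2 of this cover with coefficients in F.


nerve of the cover:
  V12={x8} V14={x2} V15={x6} V16={x5} V23={x7} V34={x3} V56={x1}
C dims 6,7; δ0: rk 6, SNF 1^5·2
Ȟ^0 = (6 − 6) − 0 = 0, so Ȟ^0 ≅ 0
Ȟ^1 = (7 − 0) − 6 = 1 plus torsion [2], so Ȟ^1 ≅ Z ⊕ Z/2
Ȟ^2 = (0 − 0) − 0 = 0, so Ȟ^2 ≅ 0

Ȟ^0 ≅ 0,  Ȟ^1 ≅ Z ⊕ Z/2,  Ȟ^2 ≅ 0


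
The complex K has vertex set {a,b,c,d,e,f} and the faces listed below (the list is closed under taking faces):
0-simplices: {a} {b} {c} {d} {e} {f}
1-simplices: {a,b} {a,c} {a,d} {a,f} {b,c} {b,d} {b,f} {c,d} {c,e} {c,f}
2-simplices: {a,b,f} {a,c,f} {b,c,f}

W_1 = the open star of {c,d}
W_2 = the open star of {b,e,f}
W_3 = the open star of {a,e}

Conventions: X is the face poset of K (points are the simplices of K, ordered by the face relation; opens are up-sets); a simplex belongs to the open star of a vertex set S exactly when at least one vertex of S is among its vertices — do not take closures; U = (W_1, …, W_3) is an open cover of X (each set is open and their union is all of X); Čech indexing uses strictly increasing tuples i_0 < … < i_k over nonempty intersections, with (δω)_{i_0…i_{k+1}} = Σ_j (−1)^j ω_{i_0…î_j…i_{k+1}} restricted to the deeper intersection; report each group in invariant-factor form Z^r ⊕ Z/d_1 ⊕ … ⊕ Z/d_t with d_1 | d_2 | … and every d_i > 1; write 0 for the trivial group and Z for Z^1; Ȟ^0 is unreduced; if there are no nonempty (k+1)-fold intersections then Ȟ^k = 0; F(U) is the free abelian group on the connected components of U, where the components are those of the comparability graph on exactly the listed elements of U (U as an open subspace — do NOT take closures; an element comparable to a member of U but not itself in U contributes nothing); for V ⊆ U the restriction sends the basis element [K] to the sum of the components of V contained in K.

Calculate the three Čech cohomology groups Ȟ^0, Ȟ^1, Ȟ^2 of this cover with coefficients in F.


Ȟ^0 ≅ Z, Ȟ^1 ≅ Z^2 and Ȟ^2 ≅ 0

cover nerve:
  W1={{c},{d},{a,c},{a,d},{b,c},{b,d},{c,d},{c,e},{c,f},{a,c,f},{b,c,f}} W2={{b},{e},{f},{a,b},{a,f},{b,c},{b,d},{b,f},{c,e},{c,f},{a,b,f},{a,c,f},{b,c,f}} W3={{a},{e},{a,b},{a,c},{a,d},{a,f},{c,e},{a,b,f},{a,c,f}}
  W12={{b,c},{b,d},{c,e},{c,f},{a,c,f},{b,c,f}} W13={{a,c},{a,d},{c,e},{a,c,f}} W23={{e},{a,b},{a,f},{c,e},{a,b,f},{a,c,f}}
  W123={{c,e},{a,c,f}}
components per intersection:
  W1: {{c},{d},{a,c},{a,d},{b,c},{b,d},{c,d},{c,e},{c,f},{a,c,f},{b,c,f}}
  W2: {{b},{f},{a,b},{a,f},{b,c},{b,d},{b,f},{c,f},{a,b,f},{a,c,f},{b,c,f}} {{e},{c,e}}
  W3: {{a},{a,b},{a,c},{a,d},{a,f},{a,b,f},{a,c,f}} {{e},{c,e}}
  W12: {{b,c},{c,f},{a,c,f},{b,c,f}} {{b,d}} {{c,e}}
  W13: {{a,c},{a,c,f}} {{a,d}} {{c,e}}
  W23: {{e},{c,e}} {{a,b},{a,f},{a,b,f},{a,c,f}}
  W123: {{c,e}} {{a,c,f}}
C dims 5,8,2; δ0: rk 4, SNF 1^4; δ1: rk 2, SNF 1^2
Ȟ^0: (5−4)−0=1 ⇒ Z
Ȟ^1: (8−2)−4=2 ⇒ Z^2
Ȟ^2: (2−0)−2=0 ⇒ 0
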